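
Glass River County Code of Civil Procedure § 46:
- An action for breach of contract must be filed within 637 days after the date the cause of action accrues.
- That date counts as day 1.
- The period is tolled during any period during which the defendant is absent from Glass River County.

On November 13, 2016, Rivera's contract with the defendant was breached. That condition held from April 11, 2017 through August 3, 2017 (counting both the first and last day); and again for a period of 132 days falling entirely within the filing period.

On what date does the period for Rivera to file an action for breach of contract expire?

Counting November 13, 2016 as day 1, day 637 is August 11, 2018.
From April 11, 2017 through August 3, 2017 inclusive is 115 days; tolling adds 115 days: August 11, 2018 + 115 days = December 4, 2018.
Tolling adds 132 days: December 4, 2018 + 132 days = April 15, 2019.

April 15, 2019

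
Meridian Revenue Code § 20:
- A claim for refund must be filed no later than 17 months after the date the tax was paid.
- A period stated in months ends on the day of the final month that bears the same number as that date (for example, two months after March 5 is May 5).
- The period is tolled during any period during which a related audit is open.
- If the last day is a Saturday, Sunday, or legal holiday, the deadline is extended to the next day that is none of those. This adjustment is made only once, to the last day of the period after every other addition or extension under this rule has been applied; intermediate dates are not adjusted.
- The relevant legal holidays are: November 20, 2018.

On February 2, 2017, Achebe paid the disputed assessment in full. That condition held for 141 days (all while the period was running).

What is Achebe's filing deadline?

November 21, 2018

17 months after February 2, 2017 is July 2, 2018.
Tolling adds 141 days: July 2, 2018 + 141 days = November 20, 2018.
November 20, 2018 is a listed holiday. The next qualifying day is November 21, 2018.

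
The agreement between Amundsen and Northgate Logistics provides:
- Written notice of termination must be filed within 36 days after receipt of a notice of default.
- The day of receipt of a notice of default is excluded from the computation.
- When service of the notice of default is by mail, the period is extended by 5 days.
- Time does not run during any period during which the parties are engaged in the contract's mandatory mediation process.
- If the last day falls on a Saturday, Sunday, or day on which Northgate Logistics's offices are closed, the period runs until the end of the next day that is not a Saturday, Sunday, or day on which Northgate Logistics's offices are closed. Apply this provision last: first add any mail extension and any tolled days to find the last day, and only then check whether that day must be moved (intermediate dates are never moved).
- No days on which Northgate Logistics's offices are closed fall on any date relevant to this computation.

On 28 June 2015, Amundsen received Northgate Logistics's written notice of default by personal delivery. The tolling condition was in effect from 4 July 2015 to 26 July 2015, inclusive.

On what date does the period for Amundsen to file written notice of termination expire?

August 26, 2015

36 days after 28 June 2015 is August 3, 2015.
Service was not by mail, so no mail extension applies.
From July 4, 2015 through July 26, 2015 inclusive is 23 days; tolling adds 23 days: August 3, 2015 + 23 days = August 26, 2015.
August 26, 2015 is a Wednesday and not a day on which Northgate Logistics's offices are closed, so no extension applies.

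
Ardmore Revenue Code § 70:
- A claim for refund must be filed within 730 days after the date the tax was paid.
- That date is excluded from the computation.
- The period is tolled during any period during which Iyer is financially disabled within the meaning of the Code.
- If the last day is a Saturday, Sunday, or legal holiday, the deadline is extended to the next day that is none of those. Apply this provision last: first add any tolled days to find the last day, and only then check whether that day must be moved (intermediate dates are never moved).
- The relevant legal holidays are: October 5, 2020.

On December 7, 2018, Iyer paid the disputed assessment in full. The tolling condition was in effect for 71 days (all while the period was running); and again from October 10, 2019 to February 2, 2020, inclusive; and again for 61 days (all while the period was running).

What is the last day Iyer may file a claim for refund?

730 days after December 7, 2018 is December 6, 2020.
Tolling adds 71 days: December 6, 2020 + 71 days = February 15, 2021.
From October 10, 2019 through February 2, 2020 inclusive is 116 days; tolling adds 116 days: February 15, 2021 + 116 days = June 11, 2021.
Tolling adds 61 days: June 11, 2021 + 61 days = August 11, 2021.
August 11, 2021 is a Wednesday and not a legal holiday, so no extension applies.

August 11, 2021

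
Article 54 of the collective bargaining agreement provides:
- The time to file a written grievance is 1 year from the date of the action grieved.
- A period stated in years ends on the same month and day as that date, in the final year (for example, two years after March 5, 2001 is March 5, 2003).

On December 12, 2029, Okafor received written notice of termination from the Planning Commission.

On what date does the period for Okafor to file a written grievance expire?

December 12, 2030

1 year after December 12, 2029 is December 12, 2030.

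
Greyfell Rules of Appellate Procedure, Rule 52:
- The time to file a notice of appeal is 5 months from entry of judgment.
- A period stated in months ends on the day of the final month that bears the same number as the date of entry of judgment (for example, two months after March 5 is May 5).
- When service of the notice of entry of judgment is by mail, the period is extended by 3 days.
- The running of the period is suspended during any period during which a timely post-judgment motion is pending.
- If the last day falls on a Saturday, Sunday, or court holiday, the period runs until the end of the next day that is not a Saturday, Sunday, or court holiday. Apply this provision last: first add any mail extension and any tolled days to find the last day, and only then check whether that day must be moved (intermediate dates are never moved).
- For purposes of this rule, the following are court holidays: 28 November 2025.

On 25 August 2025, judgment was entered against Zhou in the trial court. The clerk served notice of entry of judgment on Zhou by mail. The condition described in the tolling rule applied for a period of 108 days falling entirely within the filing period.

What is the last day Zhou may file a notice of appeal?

May 18, 2026

5 months after 25 August 2025 is January 25, 2026.
Service was by mail, adding 3 days: January 25, 2026 + 3 days = January 28, 2026.
Tolling adds 108 days: January 28, 2026 + 108 days = May 16, 2026.
May 16, 2026 is Saturday; May 17, 2026 is Sunday. The next qualifying day is May 18, 2026.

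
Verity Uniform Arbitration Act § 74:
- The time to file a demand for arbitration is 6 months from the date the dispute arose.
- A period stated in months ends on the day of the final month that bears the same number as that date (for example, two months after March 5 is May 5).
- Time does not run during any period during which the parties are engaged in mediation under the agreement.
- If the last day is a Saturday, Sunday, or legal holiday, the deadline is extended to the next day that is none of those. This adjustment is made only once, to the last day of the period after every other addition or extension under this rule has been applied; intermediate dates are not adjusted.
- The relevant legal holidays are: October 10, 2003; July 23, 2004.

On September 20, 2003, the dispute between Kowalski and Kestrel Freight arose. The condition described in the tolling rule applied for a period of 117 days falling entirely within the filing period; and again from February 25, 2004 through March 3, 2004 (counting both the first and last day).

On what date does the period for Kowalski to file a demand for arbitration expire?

July 26, 2004

6 months after September 20, 2003 is March 20, 2004.
Tolling adds 117 days: March 20, 2004 + 117 days = July 15, 2004.
From February 25, 2004 through March 3, 2004 inclusive is 8 days; tolling adds 8 days: July 15, 2004 + 8 days = July 23, 2004.
July 23, 2004 is a listed holiday; July 24, 2004 is Saturday; July 25, 2004 is Sunday. The next qualifying day is July 26, 2004.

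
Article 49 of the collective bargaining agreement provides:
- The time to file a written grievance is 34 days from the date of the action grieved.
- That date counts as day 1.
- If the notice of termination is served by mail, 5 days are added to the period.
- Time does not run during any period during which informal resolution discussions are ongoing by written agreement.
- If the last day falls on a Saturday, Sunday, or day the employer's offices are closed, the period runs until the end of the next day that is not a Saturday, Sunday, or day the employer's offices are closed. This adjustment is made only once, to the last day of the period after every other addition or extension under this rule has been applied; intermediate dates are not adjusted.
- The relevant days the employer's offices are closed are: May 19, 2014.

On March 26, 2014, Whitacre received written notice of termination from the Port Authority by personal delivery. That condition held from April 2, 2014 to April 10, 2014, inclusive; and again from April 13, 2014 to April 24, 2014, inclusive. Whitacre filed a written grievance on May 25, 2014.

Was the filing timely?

Counting March 26, 2014 as day 1, day 34 is April 28, 2014.
Service was not by mail, so no mail extension applies.
From April 2, 2014 through April 10, 2014 inclusive is 9 days; tolling adds 9 days: April 28, 2014 + 9 days = May 7, 2014.
From April 13, 2014 through April 24, 2014 inclusive is 12 days; tolling adds 12 days: May 7, 2014 + 12 days = May 19, 2014.
May 19, 2014 is a listed holiday. The next qualifying day is May 20, 2014.
The deadline is May 20, 2014; the filing on May 25, 2014 is after that date.

No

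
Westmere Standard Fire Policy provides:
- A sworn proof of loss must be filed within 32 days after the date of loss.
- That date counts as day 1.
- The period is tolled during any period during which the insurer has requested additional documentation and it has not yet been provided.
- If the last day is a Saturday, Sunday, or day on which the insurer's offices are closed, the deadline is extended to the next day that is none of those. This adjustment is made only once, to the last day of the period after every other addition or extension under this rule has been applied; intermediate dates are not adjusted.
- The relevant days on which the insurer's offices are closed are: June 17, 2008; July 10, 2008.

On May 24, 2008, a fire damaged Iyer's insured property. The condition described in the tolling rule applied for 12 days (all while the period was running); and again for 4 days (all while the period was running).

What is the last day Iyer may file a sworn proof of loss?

July 11, 2008

Counting May 24, 2008 as day 1, day 32 is June 24, 2008.
Tolling adds 12 days: June 24, 2008 + 12 days = July 6, 2008.
Tolling adds 4 days: July 6, 2008 + 4 days = July 10, 2008.
July 10, 2008 is a listed holiday. The next qualifying day is July 11, 2008.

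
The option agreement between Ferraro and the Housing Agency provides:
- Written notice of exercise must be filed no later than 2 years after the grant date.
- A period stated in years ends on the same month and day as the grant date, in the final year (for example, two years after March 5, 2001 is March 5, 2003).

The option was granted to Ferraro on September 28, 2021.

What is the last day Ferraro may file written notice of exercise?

September 28, 2023

2 years after September 28, 2021 is September 28, 2023.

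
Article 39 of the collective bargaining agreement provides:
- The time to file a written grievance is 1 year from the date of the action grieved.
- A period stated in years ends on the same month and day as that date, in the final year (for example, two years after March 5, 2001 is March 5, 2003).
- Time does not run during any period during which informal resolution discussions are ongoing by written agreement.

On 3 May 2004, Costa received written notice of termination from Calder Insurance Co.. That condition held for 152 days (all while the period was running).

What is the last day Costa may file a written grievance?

October 2, 2005

1 year after 3 May 2004 is May 3, 2005.
Tolling adds 152 days: May 3, 2005 + 152 days = October 2, 2005.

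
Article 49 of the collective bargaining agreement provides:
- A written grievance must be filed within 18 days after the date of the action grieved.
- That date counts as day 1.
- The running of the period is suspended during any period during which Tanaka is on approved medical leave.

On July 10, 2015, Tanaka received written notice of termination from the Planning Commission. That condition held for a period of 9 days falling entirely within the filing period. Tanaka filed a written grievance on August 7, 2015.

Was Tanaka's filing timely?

No

Counting July 10, 2015 as day 1, day 18 is July 27, 2015.
Tolling adds 9 days: July 27, 2015 + 9 days = August 5, 2015.
The deadline is August 5, 2015; the filing on August 7, 2015 is after that date.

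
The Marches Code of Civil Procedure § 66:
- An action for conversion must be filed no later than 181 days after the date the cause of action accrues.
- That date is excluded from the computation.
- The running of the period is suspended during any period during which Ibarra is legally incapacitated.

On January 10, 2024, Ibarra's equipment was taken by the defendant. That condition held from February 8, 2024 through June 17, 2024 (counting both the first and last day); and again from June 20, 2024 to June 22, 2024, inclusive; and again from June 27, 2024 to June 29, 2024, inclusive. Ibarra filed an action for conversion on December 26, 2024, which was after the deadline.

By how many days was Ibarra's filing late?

33 days

181 days after January 10, 2024 is July 9, 2024.
From February 8, 2024 through June 17, 2024 inclusive is 131 days; tolling adds 131 days: July 9, 2024 + 131 days = November 17, 2024.
From June 20, 2024 through June 22, 2024 inclusive is 3 days; tolling adds 3 days: November 17, 2024 + 3 days = November 20, 2024.
From June 27, 2024 through June 29, 2024 inclusive is 3 days; tolling adds 3 days: November 20, 2024 + 3 days = November 23, 2024.
The deadline is November 23, 2024; from November 23, 2024 to December 26, 2024 is 33 days.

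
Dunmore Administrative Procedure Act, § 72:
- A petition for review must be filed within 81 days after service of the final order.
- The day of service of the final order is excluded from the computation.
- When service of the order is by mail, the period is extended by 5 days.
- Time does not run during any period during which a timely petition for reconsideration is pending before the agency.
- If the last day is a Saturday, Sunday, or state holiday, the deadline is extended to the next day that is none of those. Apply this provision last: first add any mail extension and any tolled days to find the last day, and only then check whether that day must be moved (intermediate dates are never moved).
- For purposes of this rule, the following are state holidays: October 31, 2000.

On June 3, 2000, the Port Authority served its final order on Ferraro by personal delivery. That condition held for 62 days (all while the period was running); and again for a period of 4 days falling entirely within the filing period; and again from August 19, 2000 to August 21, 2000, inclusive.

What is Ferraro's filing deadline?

November 1, 2000

81 days after June 3, 2000 is August 23, 2000.
Service was not by mail, so no mail extension applies.
Tolling adds 62 days: August 23, 2000 + 62 days = October 24, 2000.
Tolling adds 4 days: October 24, 2000 + 4 days = October 28, 2000.
From August 19, 2000 through August 21, 2000 inclusive is 3 days; tolling adds 3 days: October 28, 2000 + 3 days = October 31, 2000.
October 31, 2000 is a listed holiday. The next qualifying day is November 1, 2000.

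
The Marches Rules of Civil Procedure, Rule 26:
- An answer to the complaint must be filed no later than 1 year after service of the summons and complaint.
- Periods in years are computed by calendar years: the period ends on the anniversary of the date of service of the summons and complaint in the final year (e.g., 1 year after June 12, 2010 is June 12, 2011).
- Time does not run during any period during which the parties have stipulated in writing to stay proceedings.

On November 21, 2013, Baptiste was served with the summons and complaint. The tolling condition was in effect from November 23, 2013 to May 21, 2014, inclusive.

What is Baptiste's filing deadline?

1 year after November 21, 2013 is November 21, 2014.
From November 23, 2013 through May 21, 2014 inclusive is 180 days; tolling adds 180 days: November 21, 2014 + 180 days = May 20, 2015.

May 20, 2015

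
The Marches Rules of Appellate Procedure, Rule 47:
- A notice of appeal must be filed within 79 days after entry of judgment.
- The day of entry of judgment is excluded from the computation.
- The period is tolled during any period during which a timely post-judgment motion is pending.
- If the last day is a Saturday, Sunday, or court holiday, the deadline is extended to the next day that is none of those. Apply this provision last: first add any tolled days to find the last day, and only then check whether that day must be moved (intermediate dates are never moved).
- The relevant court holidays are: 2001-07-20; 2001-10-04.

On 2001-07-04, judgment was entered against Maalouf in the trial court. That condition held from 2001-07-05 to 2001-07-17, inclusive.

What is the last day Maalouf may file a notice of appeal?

October 5, 2001

79 days after 2001-07-04 is September 21, 2001.
From July 5, 2001 through July 17, 2001 inclusive is 13 days; tolling adds 13 days: September 21, 2001 + 13 days = October 4, 2001.
October 4, 2001 is a listed holiday. The next qualifying day is October 5, 2001.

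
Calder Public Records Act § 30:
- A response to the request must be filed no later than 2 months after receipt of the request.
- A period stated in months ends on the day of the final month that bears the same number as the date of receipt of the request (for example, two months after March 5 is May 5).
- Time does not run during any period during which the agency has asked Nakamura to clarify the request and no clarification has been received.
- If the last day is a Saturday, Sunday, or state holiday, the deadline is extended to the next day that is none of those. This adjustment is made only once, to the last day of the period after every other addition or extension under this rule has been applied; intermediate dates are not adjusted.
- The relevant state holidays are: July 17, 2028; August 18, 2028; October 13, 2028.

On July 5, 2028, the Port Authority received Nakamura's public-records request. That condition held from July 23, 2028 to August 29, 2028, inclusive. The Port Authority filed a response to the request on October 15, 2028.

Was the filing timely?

2 months after July 5, 2028 is September 5, 2028.
From July 23, 2028 through August 29, 2028 inclusive is 38 days; tolling adds 38 days: September 5, 2028 + 38 days = October 13, 2028.
October 13, 2028 is a listed holiday; October 14, 2028 is Saturday; October 15, 2028 is Sunday. The next qualifying day is October 16, 2028.
The deadline is October 16, 2028; the filing on October 15, 2028 is on or before that date.

Yes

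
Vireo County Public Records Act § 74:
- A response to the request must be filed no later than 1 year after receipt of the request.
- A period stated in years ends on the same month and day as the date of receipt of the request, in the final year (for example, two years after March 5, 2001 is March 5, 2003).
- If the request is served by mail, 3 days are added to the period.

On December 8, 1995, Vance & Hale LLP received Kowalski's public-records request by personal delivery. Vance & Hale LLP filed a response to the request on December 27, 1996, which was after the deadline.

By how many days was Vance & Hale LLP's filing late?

1 year after December 8, 1995 is December 8, 1996.
Service was not by mail, so no mail extension applies.
The deadline is December 8, 1996; from December 8, 1996 to December 27, 1996 is 19 days.

19 days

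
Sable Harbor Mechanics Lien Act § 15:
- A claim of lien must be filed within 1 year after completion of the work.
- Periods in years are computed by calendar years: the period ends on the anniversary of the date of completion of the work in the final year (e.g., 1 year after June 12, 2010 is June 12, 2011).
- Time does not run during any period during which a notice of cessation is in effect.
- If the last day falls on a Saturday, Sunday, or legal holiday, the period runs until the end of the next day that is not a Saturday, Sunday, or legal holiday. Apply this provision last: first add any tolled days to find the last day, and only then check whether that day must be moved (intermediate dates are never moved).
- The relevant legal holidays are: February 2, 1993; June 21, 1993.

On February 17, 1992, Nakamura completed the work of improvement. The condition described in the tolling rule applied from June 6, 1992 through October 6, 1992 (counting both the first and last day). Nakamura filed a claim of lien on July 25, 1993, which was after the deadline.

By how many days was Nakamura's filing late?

33 days

1 year after February 17, 1992 is February 17, 1993.
From June 6, 1992 through October 6, 1992 inclusive is 123 days; tolling adds 123 days: February 17, 1993 + 123 days = June 20, 1993.
June 20, 1993 is Sunday; June 21, 1993 is a listed holiday. The next qualifying day is June 22, 1993.
The deadline is June 22, 1993; from June 22, 1993 to July 25, 1993 is 33 days.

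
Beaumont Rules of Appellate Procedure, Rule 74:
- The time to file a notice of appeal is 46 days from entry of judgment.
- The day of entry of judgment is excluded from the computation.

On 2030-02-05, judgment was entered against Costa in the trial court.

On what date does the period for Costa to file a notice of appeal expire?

March 23, 2030

46 days after 2030-02-05 is March 23, 2030.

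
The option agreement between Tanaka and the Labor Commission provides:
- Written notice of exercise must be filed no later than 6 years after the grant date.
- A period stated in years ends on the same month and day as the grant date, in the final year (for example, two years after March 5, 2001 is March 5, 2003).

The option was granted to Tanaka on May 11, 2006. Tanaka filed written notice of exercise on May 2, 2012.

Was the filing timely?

Yes

6 years after May 11, 2006 is May 11, 2012.
The deadline is May 11, 2012; the filing on May 2, 2012 is on or before that date.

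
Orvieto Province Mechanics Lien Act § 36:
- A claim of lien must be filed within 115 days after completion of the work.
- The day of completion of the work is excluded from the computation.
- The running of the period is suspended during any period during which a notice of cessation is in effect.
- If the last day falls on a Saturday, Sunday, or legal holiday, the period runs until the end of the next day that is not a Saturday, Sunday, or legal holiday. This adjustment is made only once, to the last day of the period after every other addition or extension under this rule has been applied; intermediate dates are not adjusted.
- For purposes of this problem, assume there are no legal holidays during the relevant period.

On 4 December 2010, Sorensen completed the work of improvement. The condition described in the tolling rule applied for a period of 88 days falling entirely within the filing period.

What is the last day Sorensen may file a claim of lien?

115 days after 4 December 2010 is March 29, 2011.
Tolling adds 88 days: March 29, 2011 + 88 days = June 25, 2011.
June 25, 2011 is Saturday; June 26, 2011 is Sunday. The next qualifying day is June 27, 2011.

June 27, 2011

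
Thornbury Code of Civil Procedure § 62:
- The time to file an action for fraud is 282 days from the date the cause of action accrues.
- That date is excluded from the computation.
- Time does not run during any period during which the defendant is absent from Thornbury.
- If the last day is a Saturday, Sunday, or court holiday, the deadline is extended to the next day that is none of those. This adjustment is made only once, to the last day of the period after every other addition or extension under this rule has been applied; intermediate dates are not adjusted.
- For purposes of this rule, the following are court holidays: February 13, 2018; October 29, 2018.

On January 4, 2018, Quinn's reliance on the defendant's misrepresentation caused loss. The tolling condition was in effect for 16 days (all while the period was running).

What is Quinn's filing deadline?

October 30, 2018

282 days after January 4, 2018 is October 13, 2018.
Tolling adds 16 days: October 13, 2018 + 16 days = October 29, 2018.
October 29, 2018 is a listed holiday. The next qualifying day is October 30, 2018.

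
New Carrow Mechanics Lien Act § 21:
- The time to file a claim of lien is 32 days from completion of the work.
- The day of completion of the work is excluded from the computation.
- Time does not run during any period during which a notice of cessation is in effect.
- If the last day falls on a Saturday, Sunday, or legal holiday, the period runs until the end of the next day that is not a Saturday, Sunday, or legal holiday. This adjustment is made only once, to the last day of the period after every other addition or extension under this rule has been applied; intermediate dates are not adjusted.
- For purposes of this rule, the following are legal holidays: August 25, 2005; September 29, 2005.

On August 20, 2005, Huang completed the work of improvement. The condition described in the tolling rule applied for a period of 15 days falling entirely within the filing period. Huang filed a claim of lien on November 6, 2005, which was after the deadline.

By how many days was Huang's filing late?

31 days

32 days after August 20, 2005 is September 21, 2005.
Tolling adds 15 days: September 21, 2005 + 15 days = October 6, 2005.
October 6, 2005 is a Thursday and not a legal holiday, so no extension applies.
The deadline is October 6, 2005; from October 6, 2005 to November 6, 2005 is 31 days.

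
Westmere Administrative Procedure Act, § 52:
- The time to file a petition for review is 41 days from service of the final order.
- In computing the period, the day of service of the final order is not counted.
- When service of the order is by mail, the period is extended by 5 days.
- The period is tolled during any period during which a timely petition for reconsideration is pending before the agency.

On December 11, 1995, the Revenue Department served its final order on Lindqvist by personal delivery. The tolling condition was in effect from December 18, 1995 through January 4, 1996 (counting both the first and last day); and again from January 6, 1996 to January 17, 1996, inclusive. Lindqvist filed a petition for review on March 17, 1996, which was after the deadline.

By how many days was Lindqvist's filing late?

26 days

41 days after December 11, 1995 is January 21, 1996.
Service was not by mail, so no mail extension applies.
From December 18, 1995 through January 4, 1996 inclusive is 18 days; tolling adds 18 days: January 21, 1996 + 18 days = February 8, 1996.
From January 6, 1996 through January 17, 1996 inclusive is 12 days; tolling adds 12 days: February 8, 1996 + 12 days = February 20, 1996.
The deadline is February 20, 1996; from February 20, 1996 to March 17, 1996 is 26 days.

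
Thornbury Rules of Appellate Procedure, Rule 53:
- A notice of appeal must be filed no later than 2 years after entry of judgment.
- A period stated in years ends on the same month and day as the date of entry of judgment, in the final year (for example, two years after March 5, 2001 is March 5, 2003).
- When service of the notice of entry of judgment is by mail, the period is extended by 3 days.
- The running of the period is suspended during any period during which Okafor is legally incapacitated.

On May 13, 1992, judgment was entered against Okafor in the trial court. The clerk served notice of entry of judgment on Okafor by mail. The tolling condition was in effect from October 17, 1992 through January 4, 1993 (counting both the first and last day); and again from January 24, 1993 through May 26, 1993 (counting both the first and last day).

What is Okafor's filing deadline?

2 years after May 13, 1992 is May 13, 1994.
Service was by mail, adding 3 days: May 13, 1994 + 3 days = May 16, 1994.
From October 17, 1992 through January 4, 1993 inclusive is 80 days; tolling adds 80 days: May 16, 1994 + 80 days = August 4, 1994.
From January 24, 1993 through May 26, 1993 inclusive is 123 days; tolling adds 123 days: August 4, 1994 + 123 days = December 5, 1994.

December 5, 1994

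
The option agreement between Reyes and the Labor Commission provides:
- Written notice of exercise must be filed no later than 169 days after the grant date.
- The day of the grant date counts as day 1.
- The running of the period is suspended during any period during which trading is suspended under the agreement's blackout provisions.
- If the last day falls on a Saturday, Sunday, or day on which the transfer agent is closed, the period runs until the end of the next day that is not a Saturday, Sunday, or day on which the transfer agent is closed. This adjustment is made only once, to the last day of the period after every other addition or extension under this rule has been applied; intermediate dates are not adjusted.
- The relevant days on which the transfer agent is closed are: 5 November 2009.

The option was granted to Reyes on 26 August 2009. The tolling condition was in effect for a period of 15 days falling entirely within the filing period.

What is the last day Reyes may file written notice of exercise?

Counting 26 August 2009 as day 1, day 169 is February 10, 2010.
Tolling adds 15 days: February 10, 2010 + 15 days = February 25, 2010.
February 25, 2010 is a Thursday and not a day on which the transfer agent is closed, so no extension applies.

February 25, 2010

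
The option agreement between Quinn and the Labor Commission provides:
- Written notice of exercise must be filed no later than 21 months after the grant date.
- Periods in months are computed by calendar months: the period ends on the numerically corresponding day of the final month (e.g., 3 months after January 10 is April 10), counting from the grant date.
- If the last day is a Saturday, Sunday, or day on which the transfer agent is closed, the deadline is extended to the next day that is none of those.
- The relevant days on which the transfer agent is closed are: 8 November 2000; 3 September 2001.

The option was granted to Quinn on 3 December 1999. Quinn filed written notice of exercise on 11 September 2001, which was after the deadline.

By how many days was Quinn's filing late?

21 months after 3 December 1999 is September 3, 2001.
September 3, 2001 is a listed holiday. The next qualifying day is September 4, 2001.
The deadline is September 4, 2001; from September 4, 2001 to September 11, 2001 is 7 days.

7 days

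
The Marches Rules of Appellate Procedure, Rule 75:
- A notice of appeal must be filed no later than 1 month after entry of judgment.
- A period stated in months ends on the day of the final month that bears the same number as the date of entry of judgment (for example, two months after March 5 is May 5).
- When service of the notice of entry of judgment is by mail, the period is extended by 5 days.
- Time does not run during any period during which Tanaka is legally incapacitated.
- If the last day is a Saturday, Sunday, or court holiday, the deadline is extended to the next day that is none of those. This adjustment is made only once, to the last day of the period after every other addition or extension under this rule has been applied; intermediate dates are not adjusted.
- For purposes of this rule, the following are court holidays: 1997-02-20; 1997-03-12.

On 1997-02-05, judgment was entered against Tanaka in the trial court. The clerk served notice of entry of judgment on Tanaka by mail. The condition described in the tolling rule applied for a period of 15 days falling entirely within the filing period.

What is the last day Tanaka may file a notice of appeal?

March 25, 1997

1 month after 1997-02-05 is March 5, 1997.
Service was by mail, adding 5 days: March 5, 1997 + 5 days = March 10, 1997.
Tolling adds 15 days: March 10, 1997 + 15 days = March 25, 1997.
March 25, 1997 is a Tuesday and not a court holiday, so no extension applies.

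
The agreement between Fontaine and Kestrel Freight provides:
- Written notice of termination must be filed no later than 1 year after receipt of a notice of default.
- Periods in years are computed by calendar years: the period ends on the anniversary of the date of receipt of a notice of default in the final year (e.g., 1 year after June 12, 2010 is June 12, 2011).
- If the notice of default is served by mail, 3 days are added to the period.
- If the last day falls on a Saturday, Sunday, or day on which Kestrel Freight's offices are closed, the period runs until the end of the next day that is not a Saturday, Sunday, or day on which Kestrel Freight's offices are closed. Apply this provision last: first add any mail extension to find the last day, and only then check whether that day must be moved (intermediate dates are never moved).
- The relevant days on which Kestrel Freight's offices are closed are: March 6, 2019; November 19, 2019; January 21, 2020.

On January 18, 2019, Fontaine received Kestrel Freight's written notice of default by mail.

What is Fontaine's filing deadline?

January 22, 2020

1 year after January 18, 2019 is January 18, 2020.
Service was by mail, adding 3 days: January 18, 2020 + 3 days = January 21, 2020.
January 21, 2020 is a listed holiday. The next qualifying day is January 22, 2020.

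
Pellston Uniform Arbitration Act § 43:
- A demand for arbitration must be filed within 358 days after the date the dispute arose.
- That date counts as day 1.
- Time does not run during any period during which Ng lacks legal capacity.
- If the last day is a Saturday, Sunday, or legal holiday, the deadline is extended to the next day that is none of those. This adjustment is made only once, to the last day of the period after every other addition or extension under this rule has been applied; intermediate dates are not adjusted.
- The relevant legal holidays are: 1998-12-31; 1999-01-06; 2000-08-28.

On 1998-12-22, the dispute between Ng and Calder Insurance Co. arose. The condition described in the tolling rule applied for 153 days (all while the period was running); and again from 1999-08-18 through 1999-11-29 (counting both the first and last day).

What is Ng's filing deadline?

August 29, 2000

Counting 1998-12-22 as day 1, day 358 is December 14, 1999.
Tolling adds 153 days: December 14, 1999 + 153 days = May 15, 2000.
From August 18, 1999 through November 29, 1999 inclusive is 104 days; tolling adds 104 days: May 15, 2000 + 104 days = August 27, 2000.
August 27, 2000 is Sunday; August 28, 2000 is a listed holiday. The next qualifying day is August 29, 2000.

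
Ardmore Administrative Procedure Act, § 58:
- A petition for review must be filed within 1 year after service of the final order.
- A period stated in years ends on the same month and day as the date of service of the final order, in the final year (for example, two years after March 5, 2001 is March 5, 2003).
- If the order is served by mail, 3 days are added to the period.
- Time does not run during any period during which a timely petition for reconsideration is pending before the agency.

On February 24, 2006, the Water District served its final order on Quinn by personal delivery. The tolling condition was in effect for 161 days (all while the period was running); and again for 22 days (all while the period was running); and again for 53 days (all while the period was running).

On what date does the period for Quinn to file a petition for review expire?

1 year after February 24, 2006 is February 24, 2007.
Service was not by mail, so no mail extension applies.
Tolling adds 161 days: February 24, 2007 + 161 days = August 4, 2007.
Tolling adds 22 days: August 4, 2007 + 22 days = August 26, 2007.
Tolling adds 53 days: August 26, 2007 + 53 days = October 18, 2007.

October 18, 2007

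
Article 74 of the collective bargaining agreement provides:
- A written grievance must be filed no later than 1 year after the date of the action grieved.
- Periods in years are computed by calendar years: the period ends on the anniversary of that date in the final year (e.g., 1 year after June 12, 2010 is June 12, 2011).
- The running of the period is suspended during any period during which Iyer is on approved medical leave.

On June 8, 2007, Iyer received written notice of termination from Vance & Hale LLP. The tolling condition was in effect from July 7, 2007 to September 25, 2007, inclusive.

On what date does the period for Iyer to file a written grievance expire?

August 28, 2008

1 year after June 8, 2007 is June 8, 2008.
From July 7, 2007 through September 25, 2007 inclusive is 81 days; tolling adds 81 days: June 8, 2008 + 81 days = August 28, 2008.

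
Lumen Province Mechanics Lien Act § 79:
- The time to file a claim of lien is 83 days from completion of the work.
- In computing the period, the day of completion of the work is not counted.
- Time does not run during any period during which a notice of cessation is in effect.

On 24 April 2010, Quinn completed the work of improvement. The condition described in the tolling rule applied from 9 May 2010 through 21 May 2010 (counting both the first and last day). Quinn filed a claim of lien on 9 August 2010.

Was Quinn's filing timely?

83 days after 24 April 2010 is July 16, 2010.
From May 9, 2010 through May 21, 2010 inclusive is 13 days; tolling adds 13 days: July 16, 2010 + 13 days = July 29, 2010.
The deadline is July 29, 2010; the filing on August 9, 2010 is after that date.

No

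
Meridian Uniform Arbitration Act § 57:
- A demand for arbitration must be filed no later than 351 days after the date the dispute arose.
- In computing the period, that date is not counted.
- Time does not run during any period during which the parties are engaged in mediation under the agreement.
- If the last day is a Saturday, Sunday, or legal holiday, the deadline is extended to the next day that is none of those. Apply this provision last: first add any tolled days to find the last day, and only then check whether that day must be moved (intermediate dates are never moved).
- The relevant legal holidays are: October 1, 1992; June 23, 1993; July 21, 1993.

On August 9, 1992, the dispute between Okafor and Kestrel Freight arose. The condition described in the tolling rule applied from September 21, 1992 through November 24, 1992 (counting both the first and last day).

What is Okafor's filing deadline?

351 days after August 9, 1992 is July 26, 1993.
From September 21, 1992 through November 24, 1992 inclusive is 65 days; tolling adds 65 days: July 26, 1993 + 65 days = September 29, 1993.
September 29, 1993 is a Wednesday and not a legal holiday, so no extension applies.

September 29, 1993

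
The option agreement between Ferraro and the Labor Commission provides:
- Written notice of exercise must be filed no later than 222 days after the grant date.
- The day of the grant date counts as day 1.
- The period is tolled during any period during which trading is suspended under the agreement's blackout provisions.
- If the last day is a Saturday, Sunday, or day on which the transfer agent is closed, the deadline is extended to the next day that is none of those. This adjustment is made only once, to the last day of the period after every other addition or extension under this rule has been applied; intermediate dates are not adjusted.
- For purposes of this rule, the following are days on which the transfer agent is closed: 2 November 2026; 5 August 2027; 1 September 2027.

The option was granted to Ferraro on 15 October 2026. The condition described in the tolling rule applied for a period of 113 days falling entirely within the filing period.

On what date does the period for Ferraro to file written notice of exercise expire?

Counting 15 October 2026 as day 1, day 222 is May 24, 2027.
Tolling adds 113 days: May 24, 2027 + 113 days = September 14, 2027.
September 14, 2027 is a Tuesday and not a day on which the transfer agent is closed, so no extension applies.

September 14, 2027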